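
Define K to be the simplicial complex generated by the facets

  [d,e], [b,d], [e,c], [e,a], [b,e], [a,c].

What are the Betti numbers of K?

b_0 = 1, b_1 = 2.

We work with the vertex ordering a < b < c < d < e. The simplices of K, each written with vertices in increasing order, are:

  0-simplices (5): a, b, c, d, e
  1-simplices (6): ac, ae, bd, be, ce, de

giving chain groups C_0 ≅ Z^5, C_1 ≅ Z^6.

Boundary ∂_1: C_1 → C_0 is given by ∂[p,q] = [q] − [p]. For instance
  ∂be = e − b.
The resulting 5×6 matrix has rank 4, and its Smith normal form has invariant factors (1,1,1,1).

Now H_k = ker ∂_k / im ∂_{k+1}, so:

  H_0: rank C_0 − rank ∂_1 = 5 − 4 = 1, and the invariant factors of ∂_1 are all 1, so H_0 ≅ Z.
  H_1: rank ker ∂_1 − rank ∂_2 = (6 − 4) − 0 = 2, and there is no ∂_2, so H_1 ≅ Z^2.

(K is a triangulation of a wedge of 2 circles.)

Hence the Betti numbers are b_0 = 1, b_1 = 2.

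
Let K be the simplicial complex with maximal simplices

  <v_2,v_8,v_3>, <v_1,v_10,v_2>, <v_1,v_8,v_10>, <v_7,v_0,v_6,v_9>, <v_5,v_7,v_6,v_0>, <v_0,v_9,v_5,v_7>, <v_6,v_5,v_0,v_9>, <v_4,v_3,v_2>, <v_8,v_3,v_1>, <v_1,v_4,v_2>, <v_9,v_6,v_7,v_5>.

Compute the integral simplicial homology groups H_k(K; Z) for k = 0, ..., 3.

H_0 = Z^2,  H_1 = Z,  H_2 = 0,  H_3 = Z.

Fix the vertex order v_0 < v_1 < v_2 < v_3 < v_4 < v_5 < v_6 < v_7 < v_8 < v_9 < v_10 and write every simplex with vertices in increasing order. Then dim K = 3 and the simplices of K are:

  0-simplices (11): [v_0], [v_1], [v_2], [v_3], [v_4], [v_5], [v_6], [v_7], [v_8], [v_9], [v_10]
  1-simplices (22): (22 of them)
  2-simplices (16): (16 of them)
  3-simplices (5): [v_0,v_5,v_6,v_7], [v_0,v_5,v_6,v_9], [v_0,v_5,v_7,v_9], [v_0,v_6,v_7,v_9], [v_5,v_6,v_7,v_9]

so the chain groups are C_0 ≅ Z^11, C_1 ≅ Z^22, C_2 ≅ Z^16, C_3 ≅ Z^5.

∂_1: C_1 → C_0 is given by ∂[p,q] = [q] − [p]. For instance
  ∂[v_3,v_8] = [v_8] − [v_3].
As a 11×22 matrix over Z this has rank 9, with invariant factors (1,1,1,1,1,1,1,1,1).

∂_2: C_2 → C_1 sends each 2-simplex [p,q,r] to [q,r] − [p,r] + [p,q]. For instance
  ∂[v_6,v_7,v_9] = [v_7,v_9] − [v_6,v_9] + [v_6,v_7],
  ∂[v_0,v_6,v_7] = [v_6,v_7] − [v_0,v_7] + [v_0,v_6].
The resulting 22×16 matrix has rank 12, and its Smith normal form has invariant factors (1,1,1,1,1,1,1,1,1,1,1,1).

The boundary map ∂_3: C_3 → C_2 sends each 3-simplex σ to the alternating sum Σ_i (−1)^i (σ with its i-th vertex removed). For instance
  ∂[v_0,v_6,v_7,v_9] = [v_6,v_7,v_9] − [v_0,v_7,v_9] + [v_0,v_6,v_9] − [v_0,v_6,v_7],
  ∂[v_5,v_6,v_7,v_9] = [v_6,v_7,v_9] − [v_5,v_7,v_9] + [v_5,v_6,v_9] − [v_5,v_6,v_7].
The resulting 16×5 matrix has rank 4, and its Smith normal form has invariant factors (1,1,1,1).

Computing H_k = (kernel of ∂_k) / (image of ∂_{k+1}):

  H_0: rank C_0 − rank ∂_1 = 11 − 9 = 2, and the invariant factors of ∂_1 are all 1, so H_0 ≅ Z^2.
  H_1: rank ker ∂_1 − rank ∂_2 = (22 − 9) − 12 = 1, and the invariant factors of ∂_2 are all 1, so H_1 ≅ Z.
  H_2: rank ker ∂_2 − rank ∂_3 = (16 − 12) − 4 = 0, and the invariant factors of ∂_3 are all 1, so H_2 ≅ 0.
  H_3: rank ker ∂_3 − rank ∂_4 = (5 − 4) − 0 = 1, and there is no ∂_4, so H_3 ≅ Z.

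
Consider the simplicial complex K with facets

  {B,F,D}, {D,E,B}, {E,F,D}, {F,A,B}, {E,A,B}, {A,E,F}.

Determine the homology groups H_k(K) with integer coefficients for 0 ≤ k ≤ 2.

We work with the vertex ordering A < B < D < E < F. The simplices of K, each written with vertices in increasing order, are:

  0-simplices (5): A, B, D, E, F
  1-simplices (9): AB, AE, AF, BD, BE, BF, DE, DF, EF
  2-simplices (6): ABE, ABF, AEF, BDE, BDF, DEF

giving chain groups C_0 ≅ Z^5, C_1 ≅ Z^9, C_2 ≅ Z^6.

The boundary map ∂_1: C_1 → C_0 maps an edge to its endpoints' difference, ∂[p,q] = q − p.
The resulting 5×9 matrix has rank 4, and its Smith normal form has invariant factors (1,1,1,1).

The boundary map ∂_2: C_2 → C_1 acts by ∂[p,q,r] = [q,r] − [p,r] + [p,q]. For instance
  ∂BDF = DF − BF + BD,
  ∂ABF = BF − AF + AB.
This gives a 9×6 integer matrix of rank 5; reducing to Smith normal form yields diagonal entries (1,1,1,1,1).

Now H_k = ker ∂_k / im ∂_{k+1}, so:

  H_0: rank C_0 − rank ∂_1 = 5 − 4 = 1, and the invariant factors of ∂_1 are all 1, so H_0 = Z.
  H_1: rank ker ∂_1 − rank ∂_2 = (9 − 4) − 5 = 0, and the invariant factors of ∂_2 are all 1, so H_1 = 0.
  H_2: rank ker ∂_2 − rank ∂_3 = (6 − 5) − 0 = 1, and there is no ∂_3, so H_2 = Z.

(K is a triangulation of the 2-sphere S^2.)

H_0 = Z,  H_1 = 0,  H_2 = Z.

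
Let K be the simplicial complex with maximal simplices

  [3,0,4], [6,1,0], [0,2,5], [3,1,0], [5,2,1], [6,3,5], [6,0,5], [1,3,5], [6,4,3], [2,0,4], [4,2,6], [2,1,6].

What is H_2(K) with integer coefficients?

Order the vertices as 0 < 1 < 2 < 3 < 4 < 5 < 6. Listing each simplex with vertices in this order, K has dimension 2 with simplices:

  0-simplices (7): [0], [1], [2], [3], [4], [5], [6]
  1-simplices (18): [0,1], [0,2], [0,3], [0,4], [0,5], [0,6], [1,2], [1,3], [1,5], [1,6], [2,4], [2,5], [2,6], [3,4], [3,5], [3,6], [4,6], [5,6]
  2-simplices (12): [0,1,3], [0,1,6], [0,2,4], [0,2,5], [0,3,4], [0,5,6], [1,2,5], [1,2,6], [1,3,5], [2,4,6], [3,4,6], [3,5,6]

giving chain groups C_0 ≅ Z^7, C_1 ≅ Z^18, C_2 ≅ Z^12.

Boundary ∂_1: C_1 → C_0 maps an edge to its endpoints' difference, ∂[p,q] = q − p. For instance
  ∂[3,6] = [6] − [3].
The 7×18 boundary matrix has rank 6 and Smith normal form diag(1,1,1,1,1,1).

Boundary ∂_2: C_2 → C_1 sends each 2-simplex [p,q,r] to [q,r] − [p,r] + [p,q]. For instance
  ∂[2,4,6] = [4,6] − [2,6] + [2,4],
  ∂[0,2,4] = [2,4] − [0,4] + [0,2].
The 18×12 boundary matrix has rank 12 and Smith normal form diag(1,1,1,1,1,1,1,1,1,1,1,2).

Now H_k = ker ∂_k / im ∂_{k+1}, so:

  H_2: rank ker ∂_2 − rank ∂_3 = (12 − 12) − 0 = 0, and there is no ∂_3, so H_2 ≅ 0.

(K is a triangulation of the real projective plane RP^2.)

H_2 = 0.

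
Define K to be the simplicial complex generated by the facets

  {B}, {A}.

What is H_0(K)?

H_0 = Z^2.

K has 2 vertices.
rank ∂_0 = 0, rank ∂_1 = 0 ⇒ b_0 = 2 − 0 − 0 = 2. So H_0 ≅ Z^2.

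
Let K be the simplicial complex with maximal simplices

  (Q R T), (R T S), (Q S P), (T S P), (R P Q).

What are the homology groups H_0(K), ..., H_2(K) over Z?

Fix the vertex order P < Q < R < S < T and write every simplex with vertices in increasing order. Then dim K = 2 and the simplices of K are:

  0-simplices (5): P, Q, R, S, T
  1-simplices (10): PQ, PR, PS, PT, QR, QS, QT, RS, RT, ST
  2-simplices (5): PQR, PQS, PST, QRT, RST

Hence C_0 ≅ Z^5, C_1 ≅ Z^10, C_2 ≅ Z^5.

Boundary ∂_1: C_1 → C_0 is given by ∂[p,q] = [q] − [p]. For instance
  ∂RT = T − R.
The resulting 5×10 matrix has rank 4, and its Smith normal form has invariant factors (1,1,1,1).

The boundary map ∂_2: C_2 → C_1 maps a triangle to the signed sum of its edges. For instance
  ∂PQR = QR − PR + PQ,
  ∂PQS = QS − PS + PQ.
The 10×5 boundary matrix has rank 5 and Smith normal form diag(1,1,1,1,1).

Computing H_k = (kernel of ∂_k) / (image of ∂_{k+1}):

  H_0: rank C_0 − rank ∂_1 = 5 − 4 = 1, and the invariant factors of ∂_1 are all 1, so H_0 = Z.
  H_1: rank ker ∂_1 − rank ∂_2 = (10 − 4) − 5 = 1, and the invariant factors of ∂_2 are all 1, so H_1 = Z.
  H_2: rank ker ∂_2 − rank ∂_3 = (5 − 5) − 0 = 0, and there is no ∂_3, so H_2 = 0.

As a check, the Euler characteristic is 5 − 10 + 5 = 0, which agrees with 1 − 1 + 0 = 0.
(K is a triangulation of the Möbius band.)

H_0 = Z,  H_1 = Z,  H_2 = 0.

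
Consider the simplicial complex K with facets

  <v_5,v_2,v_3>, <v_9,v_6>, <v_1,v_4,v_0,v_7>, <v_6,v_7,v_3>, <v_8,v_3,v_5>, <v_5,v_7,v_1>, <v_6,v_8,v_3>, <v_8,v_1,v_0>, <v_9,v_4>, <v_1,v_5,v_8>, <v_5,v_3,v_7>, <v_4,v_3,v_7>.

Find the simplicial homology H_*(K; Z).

H_0 ≅ Z,  H_1 ≅ Z,  H_2 = 0,  H_3 = 0.

We work with the vertex ordering v_0 < v_1 < v_2 < v_3 < v_4 < v_5 < v_6 < v_7 < v_8 < v_9. The simplices of K, each written with vertices in increasing order, are:

  0-simplices (10): [v_0], [v_1], [v_2], [v_3], [v_4], [v_5], [v_6], [v_7], [v_8], [v_9]
  1-simplices (22): (22 of them)
  2-simplices (13): (13 of them)
  3-simplices (1): [v_0,v_1,v_4,v_7]

giving chain groups C_0 ≅ Z^10, C_1 ≅ Z^22, C_2 ≅ Z^13, C_3 ≅ Z^1.

The boundary map ∂_1: C_1 → C_0 maps an edge to its endpoints' difference, ∂[p,q] = q − p. For instance
  ∂[v_1,v_8] = [v_8] − [v_1].
The 10×22 boundary matrix has rank 9 and Smith normal form diag(1,1,1,1,1,1,1,1,1).

∂_2: C_2 → C_1 sends each 2-simplex [p,q,r] to [q,r] − [p,r] + [p,q]. For instance
  ∂[v_3,v_6,v_7] = [v_6,v_7] − [v_3,v_7] + [v_3,v_6],
  ∂[v_1,v_5,v_7] = [v_5,v_7] − [v_1,v_7] + [v_1,v_5].
This gives a 22×13 integer matrix of rank 12; reducing to Smith normal form yields diagonal entries (1,1,1,1,1,1,1,1,1,1,1,1).

Boundary ∂_3: C_3 → C_2 sends each 3-simplex σ to the alternating sum Σ_i (−1)^i (σ with its i-th vertex removed). For instance
  ∂[v_0,v_1,v_4,v_7] = [v_1,v_4,v_7] − [v_0,v_4,v_7] + [v_0,v_1,v_7] − [v_0,v_1,v_4].
The resulting 13×1 matrix has rank 1, and its Smith normal form has invariant factors (1).

Computing H_k = (kernel of ∂_k) / (image of ∂_{k+1}):

  H_0: rank C_0 − rank ∂_1 = 10 − 9 = 1, and the invariant factors of ∂_1 are all 1, so H_0 = Z.
  H_1: rank ker ∂_1 − rank ∂_2 = (22 − 9) − 12 = 1, and the invariant factors of ∂_2 are all 1, so H_1 = Z.
  H_2: rank ker ∂_2 − rank ∂_3 = (13 − 12) − 1 = 0, and the invariant factors of ∂_3 are all 1, so H_2 = 0.
  H_3: rank ker ∂_3 − rank ∂_4 = (1 − 1) − 0 = 0, and there is no ∂_4, so H_3 = 0.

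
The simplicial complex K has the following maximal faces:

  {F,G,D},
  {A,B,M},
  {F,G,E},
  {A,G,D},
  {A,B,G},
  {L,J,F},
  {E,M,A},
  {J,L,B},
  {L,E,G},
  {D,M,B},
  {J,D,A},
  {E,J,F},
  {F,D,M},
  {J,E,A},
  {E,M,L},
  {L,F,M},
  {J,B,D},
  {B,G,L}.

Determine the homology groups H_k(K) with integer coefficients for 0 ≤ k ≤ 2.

We work with the vertex ordering A < B < D < E < F < G < J < L < M. The simplices of K, each written with vertices in increasing order, are:

  0-simplices (9): A, B, D, E, F, G, J, L, M
  1-simplices (27): AB, AD, AE, AG, AJ, AM, BD, BG, BJ, BL, BM, DF, DG, DJ, DM, EF, EG, EJ, EL, EM, FG, FJ, FL, FM, GL, JL, LM
  2-simplices (18): ABG, ABM, ADG, ADJ, AEJ, AEM, BDJ, BDM, BGL, BJL, DFG, DFM, EFG, EFJ, EGL, ELM, FJL, FLM

so the chain groups are C_0 ≅ Z^9, C_1 ≅ Z^27, C_2 ≅ Z^18.

∂_1: C_1 → C_0 is given by ∂[p,q] = [q] − [p]. For instance
  ∂DF = F − D.
As a 9×27 matrix over Z this has rank 8, with invariant factors (1,1,1,1,1,1,1,1).

∂_2: C_2 → C_1 maps a triangle to the signed sum of its edges. For instance
  ∂EFJ = FJ − EJ + EF,
  ∂AEM = EM − AM + AE.
As a 27×18 matrix over Z this has rank 18, with invariant factors (1,1,1,1,1,1,1,1,1,1,1,1,1,1,1,1,1,2).

Now H_k = ker ∂_k / im ∂_{k+1}, so:

  H_0: rank C_0 − rank ∂_1 = 9 − 8 = 1, and the invariant factors of ∂_1 are all 1, so H_0 = Z.
  H_1: rank ker ∂_1 − rank ∂_2 = (27 − 8) − 18 = 1, and ∂_2 has invariant factor 2 > 1, so H_1 = Z ⊕ Z_2.
  H_2: rank ker ∂_2 − rank ∂_3 = (18 − 18) − 0 = 0, and there is no ∂_3, so H_2 = 0.

H_0 ≅ Z,  H_1 ≅ Z ⊕ Z_2,  H_2 = 0.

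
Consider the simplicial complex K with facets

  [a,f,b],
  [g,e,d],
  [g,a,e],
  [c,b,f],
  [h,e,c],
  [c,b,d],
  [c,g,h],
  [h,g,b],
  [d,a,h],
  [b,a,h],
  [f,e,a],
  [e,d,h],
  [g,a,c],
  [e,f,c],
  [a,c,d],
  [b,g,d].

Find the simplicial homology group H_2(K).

H_2 = Z.

We work with the vertex ordering a < b < c < d < e < f < g < h. The simplices of K, each written with vertices in increasing order, are:

  0-simplices (8): a, b, c, d, e, f, g, h
  1-simplices (24): ab, ac, ad, ae, af, ag, ah, bc, bd, bf, bg, bh, cd, ce, cf, cg, ch, de, dg, dh, ef, eg, eh, gh
  2-simplices (16): abf, abh, acd, acg, adh, aef, aeg, bcd, bcf, bdg, bgh, cef, ceh, cgh, deg, deh

Hence C_0 ≅ Z^8, C_1 ≅ Z^24, C_2 ≅ Z^16.

∂_1: C_1 → C_0 maps an edge to its endpoints' difference, ∂[p,q] = q − p. For instance
  ∂ac = c − a.
As a 8×24 matrix over Z this has rank 7, with invariant factors (1,1,1,1,1,1,1).

∂_2: C_2 → C_1 maps a triangle to the signed sum of its edges. For instance
  ∂bcf = cf − bf + bc,
  ∂bcd = cd − bd + bc.
The 24×16 boundary matrix has rank 15 and Smith normal form diag(1,1,1,1,1,1,1,1,1,1,1,1,1,1,1).

Now H_k = ker ∂_k / im ∂_{k+1}, so:

  H_2: rank ker ∂_2 − rank ∂_3 = (16 − 15) − 0 = 1, and there is no ∂_3, so H_2 = Z.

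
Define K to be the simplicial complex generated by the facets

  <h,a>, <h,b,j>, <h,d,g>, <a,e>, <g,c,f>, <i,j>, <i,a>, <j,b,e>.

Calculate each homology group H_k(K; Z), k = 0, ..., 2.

H_0 = Z,  H_1 = Z^2,  H_2 = 0.

We work with the vertex ordering a < b < c < d < e < f < g < h < i < j. The simplices of K, each written with vertices in increasing order, are:

  0-simplices (10): a, b, c, d, e, f, g, h, i, j
  1-simplices (15): ae, ah, ai, be, bh, bj, cf, cg, dg, dh, ej, fg, gh, hj, ij
  2-simplices (4): bej, bhj, cfg, dgh

giving chain groups C_0 ≅ Z^10, C_1 ≅ Z^15, C_2 ≅ Z^4.

Boundary ∂_1: C_1 → C_0 sends each edge [p,q] (with p < q) to q − p. For instance
  ∂ij = j − i.
This gives a 10×15 integer matrix of rank 9; reducing to Smith normal form yields diagonal entries (1,1,1,1,1,1,1,1,1).

∂_2: C_2 → C_1 maps a triangle to the signed sum of its edges. For instance
  ∂bej = ej − bj + be,
  ∂dgh = gh − dh + dg.
The 15×4 boundary matrix has rank 4 and Smith normal form diag(1,1,1,1).

Reading off H_k = ker ∂_k / im ∂_{k+1}:

  H_0: rank C_0 − rank ∂_1 = 10 − 9 = 1, and the invariant factors of ∂_1 are all 1, so H_0 = Z.
  H_1: rank ker ∂_1 − rank ∂_2 = (15 − 9) − 4 = 2, and the invariant factors of ∂_2 are all 1, so H_1 = Z^2.
  H_2: rank ker ∂_2 − rank ∂_3 = (4 − 4) − 0 = 0, and there is no ∂_3, so H_2 = 0.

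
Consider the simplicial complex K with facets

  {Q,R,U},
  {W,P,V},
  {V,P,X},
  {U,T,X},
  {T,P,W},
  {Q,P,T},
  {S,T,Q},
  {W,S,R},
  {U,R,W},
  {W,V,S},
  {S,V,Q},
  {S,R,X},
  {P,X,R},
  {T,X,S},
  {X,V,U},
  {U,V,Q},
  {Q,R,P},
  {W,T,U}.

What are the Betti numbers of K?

We work with the vertex ordering P < Q < R < S < T < U < V < W < X. The simplices of K, each written with vertices in increasing order, are:

  0-simplices (9): P, Q, R, S, T, U, V, W, X
  1-simplices (27): PQ, PR, PT, PV, PW, PX, QR, QS, QT, QU, QV, RS, RU, RW, RX, ST, SV, SW, SX, TU, TW, TX, UV, UW, UX, VW, VX
  2-simplices (18): PQR, PQT, PRX, PTW, PVW, PVX, QRU, QST, QSV, QUV, RSW, RSX, RUW, STX, SVW, TUW, TUX, UVX

giving chain groups C_0 ≅ Z^9, C_1 ≅ Z^27, C_2 ≅ Z^18.

∂_1: C_1 → C_0 is given by ∂[p,q] = [q] − [p].
The 9×27 boundary matrix has rank 8 and Smith normal form diag(1,1,1,1,1,1,1,1).

∂_2: C_2 → C_1 acts by ∂[p,q,r] = [q,r] − [p,r] + [p,q]. For instance
  ∂QST = ST − QT + QS,
  ∂RSX = SX − RX + RS.
The resulting 27×18 matrix has rank 17, and its Smith normal form has invariant factors (1,1,1,1,1,1,1,1,1,1,1,1,1,1,1,1,1).

Computing H_k = (kernel of ∂_k) / (image of ∂_{k+1}):

  H_0: rank C_0 − rank ∂_1 = 9 − 8 = 1, and the invariant factors of ∂_1 are all 1, so H_0 ≅ Z.
  H_1: rank ker ∂_1 − rank ∂_2 = (27 − 8) − 17 = 2, and the invariant factors of ∂_2 are all 1, so H_1 ≅ Z^2.
  H_2: rank ker ∂_2 − rank ∂_3 = (18 − 17) − 0 = 1, and there is no ∂_3, so H_2 ≅ Z.

(K is a triangulation of the torus T^2.)

Hence the Betti numbers are b_0 = 1, b_1 = 2, b_2 = 1.

b_0 = 1, b_1 = 2, b_2 = 1.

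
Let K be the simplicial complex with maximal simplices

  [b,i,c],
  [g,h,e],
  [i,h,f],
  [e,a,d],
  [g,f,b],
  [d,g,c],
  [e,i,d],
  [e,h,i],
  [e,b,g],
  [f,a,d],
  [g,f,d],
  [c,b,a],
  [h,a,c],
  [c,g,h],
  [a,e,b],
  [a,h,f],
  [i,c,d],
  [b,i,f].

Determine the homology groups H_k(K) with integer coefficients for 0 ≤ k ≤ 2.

Order the vertices as a < b < c < d < e < f < g < h < i. Listing each simplex with vertices in this order, K has dimension 2 with simplices:

  0-simplices (9): a, b, c, d, e, f, g, h, i
  1-simplices (27): ab, ac, ad, ae, af, ah, bc, be, bf, bg, bi, cd, cg, ch, ci, de, df, dg, di, eg, eh, ei, fg, fh, fi, gh, hi
  2-simplices (18): abc, abe, ach, ade, adf, afh, bci, beg, bfg, bfi, cdg, cdi, cgh, dei, dfg, egh, ehi, fhi

Hence C_0 ≅ Z^9, C_1 ≅ Z^27, C_2 ≅ Z^18.

The boundary map ∂_1: C_1 → C_0 sends each edge [p,q] (with p < q) to q − p.
As a 9×27 matrix over Z this has rank 8, with invariant factors (1,1,1,1,1,1,1,1).

The boundary map ∂_2: C_2 → C_1 sends each 2-simplex [p,q,r] to [q,r] − [p,r] + [p,q]. For instance
  ∂bfg = fg − bg + bf,
  ∂dei = ei − di + de.
This gives a 27×18 integer matrix of rank 17; reducing to Smith normal form yields diagonal entries (1,1,1,1,1,1,1,1,1,1,1,1,1,1,1,1,1).

Reading off H_k = ker ∂_k / im ∂_{k+1}:

  H_0: rank C_0 − rank ∂_1 = 9 − 8 = 1, and the invariant factors of ∂_1 are all 1, so H_0 = Z.
  H_1: rank ker ∂_1 − rank ∂_2 = (27 − 8) − 17 = 2, and the invariant factors of ∂_2 are all 1, so H_1 = Z^2.
  H_2: rank ker ∂_2 − rank ∂_3 = (18 − 17) − 0 = 1, and there is no ∂_3, so H_2 = Z.

As a check, the Euler characteristic is 9 − 27 + 18 = 0, which agrees with 1 − 2 + 1 = 0.

H_0 = Z,  H_1 = Z^2,  H_2 = Z.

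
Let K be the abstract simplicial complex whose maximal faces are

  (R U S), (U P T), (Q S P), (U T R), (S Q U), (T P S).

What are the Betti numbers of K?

Order the vertices as P < Q < R < S < T < U. Listing each simplex with vertices in this order, K has dimension 2 with simplices:

  0-simplices (6): P, Q, R, S, T, U
  1-simplices (12): PQ, PS, PT, PU, QS, QU, RS, RT, RU, ST, SU, TU
  2-simplices (6): PQS, PST, PTU, QSU, RSU, RTU

giving chain groups C_0 ≅ Z^6, C_1 ≅ Z^12, C_2 ≅ Z^6.

The boundary map ∂_1: C_1 → C_0 is given by ∂[p,q] = [q] − [p].
The 6×12 boundary matrix has rank 5 and Smith normal form diag(1,1,1,1,1).

Boundary ∂_2: C_2 → C_1 sends each 2-simplex [p,q,r] to [q,r] − [p,r] + [p,q]. For instance
  ∂PTU = TU − PU + PT,
  ∂RTU = TU − RU + RT.
This gives a 12×6 integer matrix of rank 6; reducing to Smith normal form yields diagonal entries (1,1,1,1,1,1).

Reading off H_k = ker ∂_k / im ∂_{k+1}:

  H_0: rank C_0 − rank ∂_1 = 6 − 5 = 1, and the invariant factors of ∂_1 are all 1, so H_0 = Z.
  H_1: rank ker ∂_1 − rank ∂_2 = (12 − 5) − 6 = 1, and the invariant factors of ∂_2 are all 1, so H_1 = Z.
  H_2: rank ker ∂_2 − rank ∂_3 = (6 − 6) − 0 = 0, and there is no ∂_3, so H_2 = 0.

Hence the Betti numbers are b_0 = 1, b_1 = 1, b_2 = 0.

b_0 = 1, b_1 = 1, b_2 = 0.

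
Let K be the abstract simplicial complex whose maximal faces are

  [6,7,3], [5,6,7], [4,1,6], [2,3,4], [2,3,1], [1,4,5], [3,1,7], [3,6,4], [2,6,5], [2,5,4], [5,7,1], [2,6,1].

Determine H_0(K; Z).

H_0 ≅ Z.

Order the vertices as 1 < 2 < 3 < 4 < 5 < 6 < 7. Listing each simplex with vertices in this order, K has dimension 2 with simplices:

  0-simplices (7): [1], [2], [3], [4], [5], [6], [7]
  1-simplices (18): [1,2], [1,3], [1,4], [1,5], [1,6], [1,7], [2,3], [2,4], [2,5], [2,6], [3,4], [3,6], [3,7], [4,5], [4,6], [5,6], [5,7], [6,7]
  2-simplices (12): [1,2,3], [1,2,6], [1,3,7], [1,4,5], [1,4,6], [1,5,7], [2,3,4], [2,4,5], [2,5,6], [3,4,6], [3,6,7], [5,6,7]

Hence C_0 ≅ Z^7, C_1 ≅ Z^18, C_2 ≅ Z^12.

The boundary map ∂_1: C_1 → C_0 is given by ∂[p,q] = [q] − [p].
The 7×18 boundary matrix has rank 6 and Smith normal form diag(1,1,1,1,1,1).

The boundary map ∂_2: C_2 → C_1 acts by ∂[p,q,r] = [q,r] − [p,r] + [p,q]. For instance
  ∂[1,2,6] = [2,6] − [1,6] + [1,2],
  ∂[1,5,7] = [5,7] − [1,7] + [1,5].
As a 18×12 matrix over Z this has rank 12, with invariant factors (1,1,1,1,1,1,1,1,1,1,1,2).

Reading off H_k = ker ∂_k / im ∂_{k+1}:

  H_0: rank C_0 − rank ∂_1 = 7 − 6 = 1, and the invariant factors of ∂_1 are all 1, so H_0 ≅ Z.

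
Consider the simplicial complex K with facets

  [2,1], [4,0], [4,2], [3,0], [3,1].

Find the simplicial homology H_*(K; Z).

H_0 ≅ Z,  H_1 ≅ Z.

Fix the vertex order 0 < 1 < 2 < 3 < 4 and write every simplex with vertices in increasing order. Then dim K = 1 and the simplices of K are:

  0-simplices (5): [0], [1], [2], [3], [4]
  1-simplices (5): [0,3], [0,4], [1,2], [1,3], [2,4]

Hence C_0 ≅ Z^5, C_1 ≅ Z^5.

Boundary ∂_1: C_1 → C_0 maps an edge to its endpoints' difference, ∂[p,q] = q − p.
The 5×5 boundary matrix has rank 4 and Smith normal form diag(1,1,1,1).

Computing H_k = (kernel of ∂_k) / (image of ∂_{k+1}):

  H_0: rank C_0 − rank ∂_1 = 5 − 4 = 1, and the invariant factors of ∂_1 are all 1, so H_0 = Z.
  H_1: rank ker ∂_1 − rank ∂_2 = (5 − 4) − 0 = 1, and there is no ∂_2, so H_1 = Z.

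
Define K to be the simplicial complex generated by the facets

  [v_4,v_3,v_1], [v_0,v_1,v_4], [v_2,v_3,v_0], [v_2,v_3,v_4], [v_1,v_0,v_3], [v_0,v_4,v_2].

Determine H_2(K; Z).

Order the vertices as v_0 < v_1 < v_2 < v_3 < v_4. Listing each simplex with vertices in this order, K has dimension 2 with simplices:

  0-simplices (5): [v_0], [v_1], [v_2], [v_3], [v_4]
  1-simplices (9): [v_0,v_1], [v_0,v_2], [v_0,v_3], [v_0,v_4], [v_1,v_3], [v_1,v_4], [v_2,v_3], [v_2,v_4], [v_3,v_4]
  2-simplices (6): [v_0,v_1,v_3], [v_0,v_1,v_4], [v_0,v_2,v_3], [v_0,v_2,v_4], [v_1,v_3,v_4], [v_2,v_3,v_4]

Hence C_0 ≅ Z^5, C_1 ≅ Z^9, C_2 ≅ Z^6.

Boundary ∂_1: C_1 → C_0 sends each edge [p,q] (with p < q) to q − p. For instance
  ∂[v_0,v_3] = [v_3] − [v_0].
As a 5×9 matrix over Z this has rank 4, with invariant factors (1,1,1,1).

Boundary ∂_2: C_2 → C_1 acts by ∂[p,q,r] = [q,r] − [p,r] + [p,q]. For instance
  ∂[v_0,v_2,v_4] = [v_2,v_4] − [v_0,v_4] + [v_0,v_2],
  ∂[v_0,v_1,v_3] = [v_1,v_3] − [v_0,v_3] + [v_0,v_1].
The 9×6 boundary matrix has rank 5 and Smith normal form diag(1,1,1,1,1).

Computing H_k = (kernel of ∂_k) / (image of ∂_{k+1}):

  H_2: rank ker ∂_2 − rank ∂_3 = (6 − 5) − 0 = 1, and there is no ∂_3, so H_2 ≅ Z.

(K is a triangulation of the 2-sphere S^2.)

H_2 = Z.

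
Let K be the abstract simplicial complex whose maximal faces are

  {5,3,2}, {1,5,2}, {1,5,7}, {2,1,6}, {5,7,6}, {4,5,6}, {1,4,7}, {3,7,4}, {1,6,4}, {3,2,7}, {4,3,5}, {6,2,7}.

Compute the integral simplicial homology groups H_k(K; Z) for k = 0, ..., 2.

Order the vertices as 1 < 2 < 3 < 4 < 5 < 6 < 7. Listing each simplex with vertices in this order, K has dimension 2 with simplices:

  0-simplices (7): [1], [2], [3], [4], [5], [6], [7]
  1-simplices (18): [1,2], [1,4], [1,5], [1,6], [1,7], [2,3], [2,5], [2,6], [2,7], [3,4], [3,5], [3,7], [4,5], [4,6], [4,7], [5,6], [5,7], [6,7]
  2-simplices (12): [1,2,5], [1,2,6], [1,4,6], [1,4,7], [1,5,7], [2,3,5], [2,3,7], [2,6,7], [3,4,5], [3,4,7], [4,5,6], [5,6,7]

giving chain groups C_0 ≅ Z^7, C_1 ≅ Z^18, C_2 ≅ Z^12.

The boundary map ∂_1: C_1 → C_0 sends each edge [p,q] (with p < q) to q − p. For instance
  ∂[2,6] = [6] − [2].
This gives a 7×18 integer matrix of rank 6; reducing to Smith normal form yields diagonal entries (1,1,1,1,1,1).

∂_2: C_2 → C_1 acts by ∂[p,q,r] = [q,r] − [p,r] + [p,q]. For instance
  ∂[1,2,6] = [2,6] − [1,6] + [1,2],
  ∂[1,5,7] = [5,7] − [1,7] + [1,5].
As a 18×12 matrix over Z this has rank 12, with invariant factors (1,1,1,1,1,1,1,1,1,1,1,2).

Computing H_k = (kernel of ∂_k) / (image of ∂_{k+1}):

  H_0: rank C_0 − rank ∂_1 = 7 − 6 = 1, and the invariant factors of ∂_1 are all 1, so H_0 ≅ Z.
  H_1: rank ker ∂_1 − rank ∂_2 = (18 − 6) − 12 = 0, and ∂_2 has invariant factor 2 > 1, so H_1 ≅ Z/2Z.
  H_2: rank ker ∂_2 − rank ∂_3 = (12 − 12) − 0 = 0, and there is no ∂_3, so H_2 ≅ 0.

H_0 = Z,  H_1 = Z/2Z,  H_2 = 0.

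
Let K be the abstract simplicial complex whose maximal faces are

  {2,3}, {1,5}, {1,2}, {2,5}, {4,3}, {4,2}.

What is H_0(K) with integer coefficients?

Fix the vertex order 1 < 2 < 3 < 4 < 5 and write every simplex with vertices in increasing order. Then dim K = 1 and the simplices of K are:

  0-simplices (5): [1], [2], [3], [4], [5]
  1-simplices (6): [1,2], [1,5], [2,3], [2,4], [2,5], [3,4]

so the chain groups are C_0 ≅ Z^5, C_1 ≅ Z^6.

Boundary ∂_1: C_1 → C_0 sends each edge [p,q] (with p < q) to q − p. For instance
  ∂[2,5] = [5] − [2].
This gives a 5×6 integer matrix of rank 4; reducing to Smith normal form yields diagonal entries (1,1,1,1).

From H_k ≅ ker(∂_k) / im(∂_{k+1}) we obtain:

  H_0: rank C_0 − rank ∂_1 = 5 − 4 = 1, and the invariant factors of ∂_1 are all 1, so H_0 ≅ Z.

(K is a triangulation of a wedge of 2 circles.)

H_0 = Z.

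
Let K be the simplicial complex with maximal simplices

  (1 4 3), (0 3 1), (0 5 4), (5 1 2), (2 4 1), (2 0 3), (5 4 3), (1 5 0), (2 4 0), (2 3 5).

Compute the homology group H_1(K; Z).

Take the total order 0 < 1 < 2 < 3 < 4 < 5 on the vertex set. Then K (dimension 2) consists of the simplices:

  0-simplices (6): [0], [1], [2], [3], [4], [5]
  1-simplices (15): [0,1], [0,2], [0,3], [0,4], [0,5], [1,2], [1,3], [1,4], [1,5], [2,3], [2,4], [2,5], [3,4], [3,5], [4,5]
  2-simplices (10): [0,1,3], [0,1,5], [0,2,3], [0,2,4], [0,4,5], [1,2,4], [1,2,5], [1,3,4], [2,3,5], [3,4,5]

so the chain groups are C_0 ≅ Z^6, C_1 ≅ Z^15, C_2 ≅ Z^10.

Boundary ∂_1: C_1 → C_0 sends each edge [p,q] (with p < q) to q − p. For instance
  ∂[1,2] = [2] − [1].
This gives a 6×15 integer matrix of rank 5; reducing to Smith normal form yields diagonal entries (1,1,1,1,1).

∂_2: C_2 → C_1 maps a triangle to the signed sum of its edges. For instance
  ∂[0,2,4] = [2,4] − [0,4] + [0,2],
  ∂[0,1,3] = [1,3] − [0,3] + [0,1].
This gives a 15×10 integer matrix of rank 10; reducing to Smith normal form yields diagonal entries (1,1,1,1,1,1,1,1,1,2).

Reading off H_k = ker ∂_k / im ∂_{k+1}:

  H_1: rank ker ∂_1 − rank ∂_2 = (15 − 5) − 10 = 0, and ∂_2 has invariant factor 2 > 1, so H_1 = Z/2.

H_1 = Z/2.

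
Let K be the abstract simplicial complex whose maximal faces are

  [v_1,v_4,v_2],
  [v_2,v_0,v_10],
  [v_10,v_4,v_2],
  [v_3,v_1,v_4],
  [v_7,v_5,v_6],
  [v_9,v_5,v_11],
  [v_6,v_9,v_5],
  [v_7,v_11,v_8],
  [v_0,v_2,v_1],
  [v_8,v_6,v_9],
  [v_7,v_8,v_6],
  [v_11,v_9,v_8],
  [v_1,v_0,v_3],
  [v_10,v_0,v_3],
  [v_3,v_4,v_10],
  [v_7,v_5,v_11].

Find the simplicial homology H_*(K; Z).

Order the vertices as v_0 < v_1 < v_2 < v_3 < v_4 < v_5 < v_6 < v_7 < v_8 < v_9 < v_10 < v_11. Listing each simplex with vertices in this order, K has dimension 2 with simplices:

  0-simplices (12): [v_0], [v_1], [v_2], [v_3], [v_4], [v_5], [v_6], [v_7], [v_8], [v_9], [v_10], [v_11]
  1-simplices (24): (24 of them)
  2-simplices (16): (16 of them)

so the chain groups are C_0 ≅ Z^12, C_1 ≅ Z^24, C_2 ≅ Z^16.

∂_1: C_1 → C_0 maps an edge to its endpoints' difference, ∂[p,q] = q − p. For instance
  ∂[v_6,v_8] = [v_8] − [v_6].
As a 12×24 matrix over Z this has rank 10, with invariant factors (1,1,1,1,1,1,1,1,1,1).

Boundary ∂_2: C_2 → C_1 maps a triangle to the signed sum of its edges. For instance
  ∂[v_5,v_9,v_11] = [v_9,v_11] − [v_5,v_11] + [v_5,v_9],
  ∂[v_1,v_3,v_4] = [v_3,v_4] − [v_1,v_4] + [v_1,v_3].
As a 24×16 matrix over Z this has rank 14, with invariant factors (1,1,1,1,1,1,1,1,1,1,1,1,1,1).

Now H_k = ker ∂_k / im ∂_{k+1}, so:

  H_0: rank C_0 − rank ∂_1 = 12 − 10 = 2, and the invariant factors of ∂_1 are all 1, so H_0 ≅ Z^2.
  H_1: rank ker ∂_1 − rank ∂_2 = (24 − 10) − 14 = 0, and the invariant factors of ∂_2 are all 1, so H_1 ≅ 0.
  H_2: rank ker ∂_2 − rank ∂_3 = (16 − 14) − 0 = 2, and there is no ∂_3, so H_2 ≅ Z^2.

As a check, the Euler characteristic is 12 − 24 + 16 = 4, which agrees with 2 − 0 + 2 = 4.

H_0 = Z^2,  H_1 = 0,  H_2 = Z^2.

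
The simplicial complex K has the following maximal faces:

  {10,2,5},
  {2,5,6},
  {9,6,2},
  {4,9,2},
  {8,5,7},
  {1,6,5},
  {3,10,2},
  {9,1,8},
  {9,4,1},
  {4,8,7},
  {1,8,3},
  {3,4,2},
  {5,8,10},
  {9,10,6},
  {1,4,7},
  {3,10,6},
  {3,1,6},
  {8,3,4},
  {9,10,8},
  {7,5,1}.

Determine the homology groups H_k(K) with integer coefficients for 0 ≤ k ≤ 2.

Fix the vertex order 1 < 2 < 3 < 4 < 5 < 6 < 7 < 8 < 9 < 10 and write every simplex with vertices in increasing order. Then dim K = 2 and the simplices of K are:

  0-simplices (10): [1], [2], [3], [4], [5], [6], [7], [8], [9], [10]
  1-simplices (30): (30 of them)
  2-simplices (20): (20 of them)

so the chain groups are C_0 ≅ Z^10, C_1 ≅ Z^30, C_2 ≅ Z^20.

The boundary map ∂_1: C_1 → C_0 is given by ∂[p,q] = [q] − [p]. For instance
  ∂[1,4] = [4] − [1].
As a 10×30 matrix over Z this has rank 9, with invariant factors (1,1,1,1,1,1,1,1,1).

The boundary map ∂_2: C_2 → C_1 maps a triangle to the signed sum of its edges. For instance
  ∂[3,6,10] = [6,10] − [3,10] + [3,6],
  ∂[5,7,8] = [7,8] − [5,8] + [5,7].
The resulting 30×20 matrix has rank 20, and its Smith normal form has invariant factors (1,1,1,1,1,1,1,1,1,1,1,1,1,1,1,1,1,1,1,2).

Computing H_k = (kernel of ∂_k) / (image of ∂_{k+1}):

  H_0: rank C_0 − rank ∂_1 = 10 − 9 = 1, and the invariant factors of ∂_1 are all 1, so H_0 = Z.
  H_1: rank ker ∂_1 − rank ∂_2 = (30 − 9) − 20 = 1, and ∂_2 has invariant factor 2 > 1, so H_1 = Z × Z/2.
  H_2: rank ker ∂_2 − rank ∂_3 = (20 − 20) − 0 = 0, and there is no ∂_3, so H_2 = 0.

As a check, the Euler characteristic is 10 − 30 + 20 = 0, which agrees with 1 − 1 + 0 = 0.

H_0 = Z,  H_1 = Z × Z/2,  H_2 = 0.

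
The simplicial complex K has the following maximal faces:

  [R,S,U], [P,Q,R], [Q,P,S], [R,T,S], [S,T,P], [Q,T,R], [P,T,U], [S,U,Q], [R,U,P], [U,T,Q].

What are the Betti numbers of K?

b_0 = 1, b_1 = 0, b_2 = 0.

Take the total order P < Q < R < S < T < U on the vertex set. Then K (dimension 2) consists of the simplices:

  0-simplices (6): P, Q, R, S, T, U
  1-simplices (15): PQ, PR, PS, PT, PU, QR, QS, QT, QU, RS, RT, RU, ST, SU, TU
  2-simplices (10): PQR, PQS, PRU, PST, PTU, QRT, QSU, QTU, RST, RSU

so the chain groups are C_0 ≅ Z^6, C_1 ≅ Z^15, C_2 ≅ Z^10.

The boundary map ∂_1: C_1 → C_0 maps an edge to its endpoints' difference, ∂[p,q] = q − p. For instance
  ∂PS = S − P.
The 6×15 boundary matrix has rank 5 and Smith normal form diag(1,1,1,1,1).

∂_2: C_2 → C_1 acts by ∂[p,q,r] = [q,r] − [p,r] + [p,q]. For instance
  ∂QRT = RT − QT + QR,
  ∂PQS = QS − PS + PQ.
The 15×10 boundary matrix has rank 10 and Smith normal form diag(1,1,1,1,1,1,1,1,1,2).

Now H_k = ker ∂_k / im ∂_{k+1}, so:

  H_0: rank C_0 − rank ∂_1 = 6 − 5 = 1, and the invariant factors of ∂_1 are all 1, so H_0 = Z.
  H_1: rank ker ∂_1 − rank ∂_2 = (15 − 5) − 10 = 0, and ∂_2 has invariant factor 2 > 1, so H_1 = Z/2.
  H_2: rank ker ∂_2 − rank ∂_3 = (10 − 10) − 0 = 0, and there is no ∂_3, so H_2 = 0.

Hence the Betti numbers are b_0 = 1, b_1 = 0, b_2 = 0.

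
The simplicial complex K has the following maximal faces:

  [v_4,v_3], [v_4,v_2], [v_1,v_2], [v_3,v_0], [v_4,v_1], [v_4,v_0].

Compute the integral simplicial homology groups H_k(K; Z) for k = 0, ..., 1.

H_0 = Z,  H_1 = Z^2.

Order the vertices as v_0 < v_1 < v_2 < v_3 < v_4. Listing each simplex with vertices in this order, K has dimension 1 with simplices:

  0-simplices (5): [v_0], [v_1], [v_2], [v_3], [v_4]
  1-simplices (6): [v_0,v_3], [v_0,v_4], [v_1,v_2], [v_1,v_4], [v_2,v_4], [v_3,v_4]

giving chain groups C_0 ≅ Z^5, C_1 ≅ Z^6.

The boundary map ∂_1: C_1 → C_0 is given by ∂[p,q] = [q] − [p]. For instance
  ∂[v_2,v_4] = [v_4] − [v_2].
As a 5×6 matrix over Z this has rank 4, with invariant factors (1,1,1,1).

Now H_k = ker ∂_k / im ∂_{k+1}, so:

  H_0: rank C_0 − rank ∂_1 = 5 − 4 = 1, and the invariant factors of ∂_1 are all 1, so H_0 = Z.
  H_1: rank ker ∂_1 − rank ∂_2 = (6 − 4) − 0 = 2, and there is no ∂_2, so H_1 = Z^2.

As a check, the Euler characteristic is 5 − 6 = -1, which agrees with 1 − 2 = -1.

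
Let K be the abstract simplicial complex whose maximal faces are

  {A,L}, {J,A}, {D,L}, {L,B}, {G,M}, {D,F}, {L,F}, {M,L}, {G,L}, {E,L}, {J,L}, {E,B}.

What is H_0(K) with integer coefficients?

H_0 = Z.

Order the vertices as A < B < D < E < F < G < J < L < M. Listing each simplex with vertices in this order, K has dimension 1 with simplices:

  0-simplices (9): A, B, D, E, F, G, J, L, M
  1-simplices (12): AJ, AL, BE, BL, DF, DL, EL, FL, GL, GM, JL, LM

so the chain groups are C_0 ≅ Z^9, C_1 ≅ Z^12.

∂_1: C_1 → C_0 is given by ∂[p,q] = [q] − [p]. For instance
  ∂AL = L − A.
The 9×12 boundary matrix has rank 8 and Smith normal form diag(1,1,1,1,1,1,1,1).

From H_k ≅ ker(∂_k) / im(∂_{k+1}) we obtain:

  H_0: rank C_0 − rank ∂_1 = 9 − 8 = 1, and the invariant factors of ∂_1 are all 1, so H_0 = Z.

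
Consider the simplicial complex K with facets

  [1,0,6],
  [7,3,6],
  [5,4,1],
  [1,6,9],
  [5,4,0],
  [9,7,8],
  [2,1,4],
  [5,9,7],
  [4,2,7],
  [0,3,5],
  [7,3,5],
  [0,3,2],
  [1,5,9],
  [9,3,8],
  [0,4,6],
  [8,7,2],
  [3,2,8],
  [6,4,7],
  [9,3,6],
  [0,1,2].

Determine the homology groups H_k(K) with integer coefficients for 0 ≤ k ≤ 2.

K has 10 vertices, 30 edges, 20 triangles.
rank ∂_0 = 0, rank ∂_1 = 9 ⇒ b_0 = 10 − 0 − 9 = 1; all invariant factors of ∂_1 are 1 so no torsion. So H_0 ≅ Z.
rank ∂_1 = 9, rank ∂_2 = 20 ⇒ b_1 = 30 − 9 − 20 = 1; ∂_2 has invariant factor(s) [2] giving torsion. So H_1 ≅ Z ⊕ Z/2.
rank ∂_2 = 20, rank ∂_3 = 0 ⇒ b_2 = 20 − 20 − 0 = 0. So H_2 ≅ 0.

H_0 = Z,  H_1 = Z ⊕ Z/2,  H_2 = 0.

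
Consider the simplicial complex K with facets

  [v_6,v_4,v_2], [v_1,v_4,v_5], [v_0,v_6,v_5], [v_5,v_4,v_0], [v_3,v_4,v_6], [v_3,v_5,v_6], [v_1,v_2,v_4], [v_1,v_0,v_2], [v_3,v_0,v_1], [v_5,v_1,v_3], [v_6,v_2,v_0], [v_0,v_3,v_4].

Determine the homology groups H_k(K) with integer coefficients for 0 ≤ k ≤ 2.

H_0 = Z,  H_1 = Z/2Z,  H_2 = 0.

Take the total order v_0 < v_1 < v_2 < v_3 < v_4 < v_5 < v_6 on the vertex set. Then K (dimension 2) consists of the simplices:

  0-simplices (7): [v_0], [v_1], [v_2], [v_3], [v_4], [v_5], [v_6]
  1-simplices (18): (18 of them)
  2-simplices (12): (12 of them)

so the chain groups are C_0 ≅ Z^7, C_1 ≅ Z^18, C_2 ≅ Z^12.

∂_1: C_1 → C_0 sends each edge [p,q] (with p < q) to q − p. For instance
  ∂[v_4,v_5] = [v_5] − [v_4].
This gives a 7×18 integer matrix of rank 6; reducing to Smith normal form yields diagonal entries (1,1,1,1,1,1).

The boundary map ∂_2: C_2 → C_1 acts by ∂[p,q,r] = [q,r] − [p,r] + [p,q]. For instance
  ∂[v_0,v_3,v_4] = [v_3,v_4] − [v_0,v_4] + [v_0,v_3],
  ∂[v_0,v_1,v_2] = [v_1,v_2] − [v_0,v_2] + [v_0,v_1].
As a 18×12 matrix over Z this has rank 12, with invariant factors (1,1,1,1,1,1,1,1,1,1,1,2).

Now H_k = ker ∂_k / im ∂_{k+1}, so:

  H_0: rank C_0 − rank ∂_1 = 7 − 6 = 1, and the invariant factors of ∂_1 are all 1, so H_0 ≅ Z.
  H_1: rank ker ∂_1 − rank ∂_2 = (18 − 6) − 12 = 0, and ∂_2 has invariant factor 2 > 1, so H_1 ≅ Z/2Z.
  H_2: rank ker ∂_2 − rank ∂_3 = (12 − 12) − 0 = 0, and there is no ∂_3, so H_2 ≅ 0.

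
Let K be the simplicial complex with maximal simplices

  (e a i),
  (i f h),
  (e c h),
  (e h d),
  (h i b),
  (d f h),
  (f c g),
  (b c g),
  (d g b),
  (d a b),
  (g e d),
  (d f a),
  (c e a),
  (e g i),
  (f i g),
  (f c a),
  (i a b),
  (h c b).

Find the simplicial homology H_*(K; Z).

H_0 ≅ Z,  H_1 ≅ Z^2,  H_2 ≅ Z.

Fix the vertex order a < b < c < d < e < f < g < h < i and write every simplex with vertices in increasing order. Then dim K = 2 and the simplices of K are:

  0-simplices (9): a, b, c, d, e, f, g, h, i
  1-simplices (27): ab, ac, ad, ae, af, ai, bc, bd, bg, bh, bi, ce, cf, cg, ch, de, df, dg, dh, eg, eh, ei, fg, fh, fi, gi, hi
  2-simplices (18): abd, abi, ace, acf, adf, aei, bcg, bch, bdg, bhi, ceh, cfg, deg, deh, dfh, egi, fgi, fhi

giving chain groups C_0 ≅ Z^9, C_1 ≅ Z^27, C_2 ≅ Z^18.

Boundary ∂_1: C_1 → C_0 sends each edge [p,q] (with p < q) to q − p.
The resulting 9×27 matrix has rank 8, and its Smith normal form has invariant factors (1,1,1,1,1,1,1,1).

The boundary map ∂_2: C_2 → C_1 sends each 2-simplex [p,q,r] to [q,r] − [p,r] + [p,q]. For instance
  ∂cfg = fg − cg + cf,
  ∂bch = ch − bh + bc.
The resulting 27×18 matrix has rank 17, and its Smith normal form has invariant factors (1,1,1,1,1,1,1,1,1,1,1,1,1,1,1,1,1).

From H_k ≅ ker(∂_k) / im(∂_{k+1}) we obtain:

  H_0: rank C_0 − rank ∂_1 = 9 − 8 = 1, and the invariant factors of ∂_1 are all 1, so H_0 ≅ Z.
  H_1: rank ker ∂_1 − rank ∂_2 = (27 − 8) − 17 = 2, and the invariant factors of ∂_2 are all 1, so H_1 ≅ Z^2.
  H_2: rank ker ∂_2 − rank ∂_3 = (18 − 17) − 0 = 1, and there is no ∂_3, so H_2 ≅ Z.

As a check, the Euler characteristic is 9 − 27 + 18 = 0, which agrees with 1 − 2 + 1 = 0.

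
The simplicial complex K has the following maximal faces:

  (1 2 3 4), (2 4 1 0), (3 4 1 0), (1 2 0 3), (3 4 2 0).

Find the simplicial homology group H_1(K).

H_1 = 0.

K has 5 vertices, 10 edges, 10 triangles, 5 3-simplices.
rank ∂_1 = 4, rank ∂_2 = 6 ⇒ b_1 = 10 − 4 − 6 = 0; all invariant factors of ∂_2 are 1 so no torsion. So H_1 = 0.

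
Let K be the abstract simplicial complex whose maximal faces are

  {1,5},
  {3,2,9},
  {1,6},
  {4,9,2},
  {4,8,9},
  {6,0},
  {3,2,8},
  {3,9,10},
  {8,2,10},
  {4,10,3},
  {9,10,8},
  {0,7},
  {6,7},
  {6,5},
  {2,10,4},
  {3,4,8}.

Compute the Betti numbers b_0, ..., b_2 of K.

b_0 = 2, b_1 = 2, b_2 = 0.

We work with the vertex ordering 0 < 1 < 2 < 3 < 4 < 5 < 6 < 7 < 8 < 9 < 10. The simplices of K, each written with vertices in increasing order, are:

  0-simplices (11): [0], [1], [2], [3], [4], [5], [6], [7], [8], [9], [10]
  1-simplices (21): [0,6], [0,7], [1,5], [1,6], [2,3], [2,4], [2,8], [2,9], [2,10], [3,4], [3,8], [3,9], [3,10], [4,8], [4,9], [4,10], [5,6], [6,7], [8,9], [8,10], [9,10]
  2-simplices (10): [2,3,8], [2,3,9], [2,4,9], [2,4,10], [2,8,10], [3,4,8], [3,4,10], [3,9,10], [4,8,9], [8,9,10]

so the chain groups are C_0 ≅ Z^11, C_1 ≅ Z^21, C_2 ≅ Z^10.

∂_1: C_1 → C_0 maps an edge to its endpoints' difference, ∂[p,q] = q − p. For instance
  ∂[3,9] = [9] − [3].
The 11×21 boundary matrix has rank 9 and Smith normal form diag(1,1,1,1,1,1,1,1,1).

Boundary ∂_2: C_2 → C_1 maps a triangle to the signed sum of its edges. For instance
  ∂[2,3,9] = [3,9] − [2,9] + [2,3],
  ∂[2,8,10] = [8,10] − [2,10] + [2,8].
As a 21×10 matrix over Z this has rank 10, with invariant factors (1,1,1,1,1,1,1,1,1,2).

Reading off H_k = ker ∂_k / im ∂_{k+1}:

  H_0: rank C_0 − rank ∂_1 = 11 − 9 = 2, and the invariant factors of ∂_1 are all 1, so H_0 ≅ Z^2.
  H_1: rank ker ∂_1 − rank ∂_2 = (21 − 9) − 10 = 2, and ∂_2 has invariant factor 2 > 1, so H_1 ≅ Z^2 ⊕ Z/2Z.
  H_2: rank ker ∂_2 − rank ∂_3 = (10 − 10) − 0 = 0, and there is no ∂_3, so H_2 ≅ 0.

Hence the Betti numbers are b_0 = 2, b_1 = 2, b_2 = 0.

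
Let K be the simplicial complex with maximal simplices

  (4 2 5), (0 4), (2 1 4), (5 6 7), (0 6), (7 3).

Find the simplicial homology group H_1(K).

H_1 = Z.

Fix the vertex order 0 < 1 < 2 < 3 < 4 < 5 < 6 < 7 and write every simplex with vertices in increasing order. Then dim K = 2 and the simplices of K are:

  0-simplices (8): [0], [1], [2], [3], [4], [5], [6], [7]
  1-simplices (11): [0,4], [0,6], [1,2], [1,4], [2,4], [2,5], [3,7], [4,5], [5,6], [5,7], [6,7]
  2-simplices (3): [1,2,4], [2,4,5], [5,6,7]

giving chain groups C_0 ≅ Z^8, C_1 ≅ Z^11, C_2 ≅ Z^3.

∂_1: C_1 → C_0 is given by ∂[p,q] = [q] − [p].
The 8×11 boundary matrix has rank 7 and Smith normal form diag(1,1,1,1,1,1,1).

Boundary ∂_2: C_2 → C_1 maps a triangle to the signed sum of its edges. For instance
  ∂[5,6,7] = [6,7] − [5,7] + [5,6],
  ∂[2,4,5] = [4,5] − [2,5] + [2,4].
The 11×3 boundary matrix has rank 3 and Smith normal form diag(1,1,1).

From H_k ≅ ker(∂_k) / im(∂_{k+1}) we obtain:

  H_1: rank ker ∂_1 − rank ∂_2 = (11 − 7) − 3 = 1, and the invariant factors of ∂_2 are all 1, so H_1 ≅ Z.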